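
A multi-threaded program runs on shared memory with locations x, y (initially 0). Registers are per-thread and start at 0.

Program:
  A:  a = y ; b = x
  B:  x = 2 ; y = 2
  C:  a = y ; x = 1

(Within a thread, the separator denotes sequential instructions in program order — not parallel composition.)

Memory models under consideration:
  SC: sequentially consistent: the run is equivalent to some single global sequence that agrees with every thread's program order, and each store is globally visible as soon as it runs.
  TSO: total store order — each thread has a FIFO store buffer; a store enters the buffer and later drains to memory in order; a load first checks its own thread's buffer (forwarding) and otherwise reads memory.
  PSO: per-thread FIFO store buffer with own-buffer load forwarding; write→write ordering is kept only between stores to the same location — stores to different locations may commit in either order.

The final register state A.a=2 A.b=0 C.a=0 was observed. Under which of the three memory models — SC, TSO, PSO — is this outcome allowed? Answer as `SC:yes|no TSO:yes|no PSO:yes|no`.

SC:no TSO:no PSO:yes

outcome vector order: (A.a,A.b,C.a)
SC (10): 0/0/0 0/0/2 0/1/0 0/1/2 0/2/0 0/2/2 2/1/0 2/1/2 2/2/0 2/2/2
TSO (10): 0/0/0 0/0/2 0/1/0 0/1/2 0/2/0 0/2/2 2/1/0 2/1/2 2/2/0 2/2/2
PSO (12): 0/0/0 0/0/2 0/1/0 0/1/2 0/2/0 0/2/2 2/0/0 2/0/2 2/1/0 2/1/2 2/2/0 2/2/2
target 2/0/0 ∈ {PSO}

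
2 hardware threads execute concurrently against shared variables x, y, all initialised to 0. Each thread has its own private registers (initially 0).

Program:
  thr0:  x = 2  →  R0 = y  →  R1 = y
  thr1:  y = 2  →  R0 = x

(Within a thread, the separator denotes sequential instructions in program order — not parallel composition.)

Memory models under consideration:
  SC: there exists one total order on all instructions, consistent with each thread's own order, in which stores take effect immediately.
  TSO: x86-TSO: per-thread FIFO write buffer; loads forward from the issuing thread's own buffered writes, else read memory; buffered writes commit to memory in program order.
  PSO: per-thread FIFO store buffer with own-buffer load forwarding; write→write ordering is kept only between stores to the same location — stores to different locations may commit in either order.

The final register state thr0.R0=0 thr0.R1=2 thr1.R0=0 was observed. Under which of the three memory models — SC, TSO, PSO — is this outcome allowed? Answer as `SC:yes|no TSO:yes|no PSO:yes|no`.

SC:no TSO:yes PSO:yes

outcome vector order: (thr0.R0,thr0.R1,thr1.R0)
SC (4): <0 0 2> <0 2 2> <2 2 0> <2 2 2>
TSO (6): <0 0 0> <0 0 2> <0 2 0> <0 2 2> <2 2 0> <2 2 2>
PSO (6): <0 0 0> <0 0 2> <0 2 0> <0 2 2> <2 2 0> <2 2 2>
target <0 2 0> ∈ {TSO,PSO}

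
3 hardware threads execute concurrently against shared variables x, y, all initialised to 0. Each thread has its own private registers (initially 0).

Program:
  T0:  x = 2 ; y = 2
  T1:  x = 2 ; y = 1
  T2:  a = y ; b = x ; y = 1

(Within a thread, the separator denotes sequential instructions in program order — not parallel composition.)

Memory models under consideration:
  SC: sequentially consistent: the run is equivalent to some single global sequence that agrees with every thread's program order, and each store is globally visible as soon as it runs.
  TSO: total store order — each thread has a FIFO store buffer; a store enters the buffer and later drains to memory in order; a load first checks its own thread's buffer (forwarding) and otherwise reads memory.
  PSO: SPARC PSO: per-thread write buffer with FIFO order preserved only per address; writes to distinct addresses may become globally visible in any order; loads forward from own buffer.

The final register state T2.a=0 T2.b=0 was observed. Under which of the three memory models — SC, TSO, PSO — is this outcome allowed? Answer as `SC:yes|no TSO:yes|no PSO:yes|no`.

outcome vector order: (T2.a,T2.b)
SC (4): (0,0) (0,2) (1,2) (2,2)
TSO (4): (0,0) (0,2) (1,2) (2,2)
PSO (6): (0,0) (0,2) (1,0) (1,2) (2,0) (2,2)
target (0,0) ∈ {SC,TSO,PSO}

SC:yes TSO:yes PSO:yes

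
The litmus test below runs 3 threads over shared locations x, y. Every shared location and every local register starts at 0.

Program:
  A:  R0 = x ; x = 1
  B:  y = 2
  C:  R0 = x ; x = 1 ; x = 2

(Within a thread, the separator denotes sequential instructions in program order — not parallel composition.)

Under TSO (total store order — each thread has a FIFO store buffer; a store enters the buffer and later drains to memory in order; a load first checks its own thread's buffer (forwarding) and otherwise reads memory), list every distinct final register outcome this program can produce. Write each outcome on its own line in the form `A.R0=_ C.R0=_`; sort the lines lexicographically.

outcome vector order: (A.R0,C.R0)
|TSO outcomes| = 4

A.R0=0 C.R0=0
A.R0=0 C.R0=1
A.R0=1 C.R0=0
A.R0=2 C.R0=0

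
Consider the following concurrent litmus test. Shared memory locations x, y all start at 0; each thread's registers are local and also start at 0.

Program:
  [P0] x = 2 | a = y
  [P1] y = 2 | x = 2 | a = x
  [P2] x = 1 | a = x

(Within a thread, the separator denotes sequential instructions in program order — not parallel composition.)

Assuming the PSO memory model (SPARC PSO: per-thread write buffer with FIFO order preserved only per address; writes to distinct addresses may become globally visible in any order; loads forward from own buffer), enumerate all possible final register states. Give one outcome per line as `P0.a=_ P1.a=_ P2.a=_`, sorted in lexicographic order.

P0.a=0 P1.a=1 P2.a=1
P0.a=0 P1.a=1 P2.a=2
P0.a=0 P1.a=2 P2.a=1
P0.a=0 P1.a=2 P2.a=2
P0.a=2 P1.a=1 P2.a=1
P0.a=2 P1.a=1 P2.a=2
P0.a=2 P1.a=2 P2.a=1
P0.a=2 P1.a=2 P2.a=2

outcome vector order: (P0.a,P1.a,P2.a)
|PSO outcomes| = 8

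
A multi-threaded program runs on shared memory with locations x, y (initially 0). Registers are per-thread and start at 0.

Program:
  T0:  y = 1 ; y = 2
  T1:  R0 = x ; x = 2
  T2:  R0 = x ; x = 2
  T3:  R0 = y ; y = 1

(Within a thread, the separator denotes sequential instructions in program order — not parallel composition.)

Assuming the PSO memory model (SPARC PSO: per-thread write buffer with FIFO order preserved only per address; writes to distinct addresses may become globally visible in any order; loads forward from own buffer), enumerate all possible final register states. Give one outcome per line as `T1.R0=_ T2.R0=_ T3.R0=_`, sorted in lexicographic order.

T1.R0=0 T2.R0=0 T3.R0=0
T1.R0=0 T2.R0=0 T3.R0=1
T1.R0=0 T2.R0=0 T3.R0=2
T1.R0=0 T2.R0=2 T3.R0=0
T1.R0=0 T2.R0=2 T3.R0=1
T1.R0=0 T2.R0=2 T3.R0=2
T1.R0=2 T2.R0=0 T3.R0=0
T1.R0=2 T2.R0=0 T3.R0=1
T1.R0=2 T2.R0=0 T3.R0=2

outcome vector order: (T1.R0,T2.R0,T3.R0)
|PSO outcomes| = 9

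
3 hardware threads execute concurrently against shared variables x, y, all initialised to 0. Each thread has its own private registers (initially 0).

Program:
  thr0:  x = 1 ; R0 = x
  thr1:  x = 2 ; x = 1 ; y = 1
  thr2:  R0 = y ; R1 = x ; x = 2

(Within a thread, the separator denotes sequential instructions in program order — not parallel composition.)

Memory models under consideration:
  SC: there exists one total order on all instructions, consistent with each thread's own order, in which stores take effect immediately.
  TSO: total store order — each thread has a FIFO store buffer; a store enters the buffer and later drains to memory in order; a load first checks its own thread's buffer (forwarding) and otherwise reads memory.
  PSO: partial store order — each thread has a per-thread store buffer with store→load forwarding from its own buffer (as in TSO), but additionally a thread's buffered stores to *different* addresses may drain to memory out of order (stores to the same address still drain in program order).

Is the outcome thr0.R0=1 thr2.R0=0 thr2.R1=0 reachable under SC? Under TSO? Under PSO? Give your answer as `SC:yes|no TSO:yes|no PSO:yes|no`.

SC:yes TSO:yes PSO:yes

outcome vector order: (thr0.R0,thr2.R0,thr2.R1)
[SC] allowed = {<1 0 0> <1 0 1> <1 0 2> <1 1 1> <2 0 0> <2 0 1> <2 0 2> <2 1 1>}
[TSO] allowed = {<1 0 0> <1 0 1> <1 0 2> <1 1 1> <2 0 0> <2 0 1> <2 0 2> <2 1 1>}
[PSO] allowed = {<1 0 0> <1 0 1> <1 0 2> <1 1 0> <1 1 1> <1 1 2> <2 0 0> <2 0 1> <2 0 2> <2 1 0> <2 1 1> <2 1 2>}
target <1 0 0> ∈ {SC,TSO,PSO}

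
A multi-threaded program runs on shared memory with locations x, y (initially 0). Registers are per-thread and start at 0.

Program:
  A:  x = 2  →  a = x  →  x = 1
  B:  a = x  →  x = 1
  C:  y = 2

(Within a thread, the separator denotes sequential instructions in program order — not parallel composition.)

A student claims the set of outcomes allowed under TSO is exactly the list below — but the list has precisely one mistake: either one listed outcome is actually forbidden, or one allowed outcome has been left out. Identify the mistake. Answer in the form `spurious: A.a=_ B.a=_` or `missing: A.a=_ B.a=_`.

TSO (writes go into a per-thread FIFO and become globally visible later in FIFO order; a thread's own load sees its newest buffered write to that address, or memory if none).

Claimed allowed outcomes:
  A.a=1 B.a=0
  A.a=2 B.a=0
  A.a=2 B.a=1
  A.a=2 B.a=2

missing: A.a=1 B.a=2

outcome vector order: (A.a,B.a)
TSO (5): <1 0>, <1 2>, <2 0>, <2 1>, <2 2>
TSO∖claimed = {<1 2>}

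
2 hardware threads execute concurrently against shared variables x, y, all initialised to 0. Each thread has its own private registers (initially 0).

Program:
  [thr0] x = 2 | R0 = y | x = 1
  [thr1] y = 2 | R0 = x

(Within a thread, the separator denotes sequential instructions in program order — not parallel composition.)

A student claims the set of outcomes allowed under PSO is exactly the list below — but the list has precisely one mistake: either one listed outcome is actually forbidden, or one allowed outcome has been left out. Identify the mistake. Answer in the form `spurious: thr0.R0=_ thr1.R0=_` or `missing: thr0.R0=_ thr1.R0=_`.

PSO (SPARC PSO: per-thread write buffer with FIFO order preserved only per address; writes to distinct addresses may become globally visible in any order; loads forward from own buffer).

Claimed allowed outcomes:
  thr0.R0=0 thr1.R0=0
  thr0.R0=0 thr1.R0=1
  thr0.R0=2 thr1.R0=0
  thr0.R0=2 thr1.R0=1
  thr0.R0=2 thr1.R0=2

missing: thr0.R0=0 thr1.R0=2

outcome vector order: (thr0.R0,thr1.R0)
under PSO → 00, 01, 02, 20, 21, 22
PSO∖claimed = {02}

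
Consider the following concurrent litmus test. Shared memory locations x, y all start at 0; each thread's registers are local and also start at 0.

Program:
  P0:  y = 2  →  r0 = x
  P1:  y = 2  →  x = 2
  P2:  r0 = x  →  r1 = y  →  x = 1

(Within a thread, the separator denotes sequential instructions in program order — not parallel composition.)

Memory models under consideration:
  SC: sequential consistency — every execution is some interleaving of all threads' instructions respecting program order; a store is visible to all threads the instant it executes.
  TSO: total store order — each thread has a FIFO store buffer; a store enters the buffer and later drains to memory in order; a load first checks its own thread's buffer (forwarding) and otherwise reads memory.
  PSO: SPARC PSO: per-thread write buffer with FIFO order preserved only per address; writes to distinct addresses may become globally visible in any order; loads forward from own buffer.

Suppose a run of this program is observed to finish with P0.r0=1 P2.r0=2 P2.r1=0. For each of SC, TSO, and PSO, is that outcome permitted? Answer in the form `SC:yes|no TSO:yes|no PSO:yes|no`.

SC:no TSO:no PSO:yes

outcome vector order: (P0.r0,P2.r0,P2.r1)
under SC → (0,0,0); (0,0,2); (0,2,2); (1,0,0); (1,0,2); (1,2,2); (2,0,0); (2,0,2); (2,2,2)
under TSO → (0,0,0); (0,0,2); (0,2,2); (1,0,0); (1,0,2); (1,2,2); (2,0,0); (2,0,2); (2,2,2)
under PSO → (0,0,0); (0,0,2); (0,2,0); (0,2,2); (1,0,0); (1,0,2); (1,2,0); (1,2,2); (2,0,0); (2,0,2); (2,2,0); (2,2,2)
target (1,2,0) ∈ {PSO}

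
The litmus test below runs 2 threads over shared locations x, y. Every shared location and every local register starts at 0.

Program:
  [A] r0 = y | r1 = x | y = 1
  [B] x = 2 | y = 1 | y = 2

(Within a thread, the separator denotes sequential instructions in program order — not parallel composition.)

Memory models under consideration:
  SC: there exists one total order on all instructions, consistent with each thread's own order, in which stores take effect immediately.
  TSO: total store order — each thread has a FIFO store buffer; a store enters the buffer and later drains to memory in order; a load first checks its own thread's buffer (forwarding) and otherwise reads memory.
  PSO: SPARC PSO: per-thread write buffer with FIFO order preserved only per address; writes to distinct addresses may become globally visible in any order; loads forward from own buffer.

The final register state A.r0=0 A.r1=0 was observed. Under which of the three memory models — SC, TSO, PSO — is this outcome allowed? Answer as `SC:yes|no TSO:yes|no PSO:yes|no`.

outcome vector order: (A.r0,A.r1)
under SC → (0,0), (0,2), (1,2), (2,2)
under TSO → (0,0), (0,2), (1,2), (2,2)
under PSO → (0,0), (0,2), (1,0), (1,2), (2,0), (2,2)
target (0,0) ∈ {SC,TSO,PSO}

SC:yes TSO:yes PSO:yes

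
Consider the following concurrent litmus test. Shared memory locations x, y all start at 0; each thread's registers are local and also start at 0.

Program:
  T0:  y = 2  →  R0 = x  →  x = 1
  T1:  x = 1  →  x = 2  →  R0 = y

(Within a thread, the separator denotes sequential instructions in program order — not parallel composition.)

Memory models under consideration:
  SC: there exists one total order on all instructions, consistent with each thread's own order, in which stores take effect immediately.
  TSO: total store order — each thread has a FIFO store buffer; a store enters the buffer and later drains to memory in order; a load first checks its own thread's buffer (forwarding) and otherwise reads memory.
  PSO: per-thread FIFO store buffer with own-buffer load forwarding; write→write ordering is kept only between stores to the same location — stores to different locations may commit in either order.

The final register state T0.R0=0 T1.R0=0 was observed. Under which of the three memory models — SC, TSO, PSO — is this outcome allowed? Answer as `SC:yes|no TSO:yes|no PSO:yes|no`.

outcome vector order: (T0.R0,T1.R0)
SC: 4 outcomes — {0/2; 1/2; 2/0; 2/2}
TSO: 6 outcomes — {0/0; 0/2; 1/0; 1/2; 2/0; 2/2}
PSO: 6 outcomes — {0/0; 0/2; 1/0; 1/2; 2/0; 2/2}
target 0/0 ∈ {TSO,PSO}

SC:no TSO:yes PSO:yes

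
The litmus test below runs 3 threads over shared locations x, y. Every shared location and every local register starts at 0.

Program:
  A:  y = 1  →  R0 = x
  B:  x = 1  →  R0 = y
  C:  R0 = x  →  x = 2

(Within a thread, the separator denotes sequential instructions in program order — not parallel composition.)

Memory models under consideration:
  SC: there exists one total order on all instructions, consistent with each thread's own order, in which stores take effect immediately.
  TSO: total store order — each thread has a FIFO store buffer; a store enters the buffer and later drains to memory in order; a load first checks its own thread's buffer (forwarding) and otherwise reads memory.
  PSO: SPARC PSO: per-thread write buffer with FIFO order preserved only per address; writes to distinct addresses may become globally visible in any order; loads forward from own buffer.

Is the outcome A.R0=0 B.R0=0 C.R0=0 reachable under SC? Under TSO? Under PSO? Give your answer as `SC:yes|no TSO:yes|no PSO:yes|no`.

SC:no TSO:yes PSO:yes

outcome vector order: (A.R0,B.R0,C.R0)
SC (10): (0,1,0), (0,1,1), (1,0,0), (1,0,1), (1,1,0), (1,1,1), (2,0,0), (2,0,1), (2,1,0), (2,1,1)
TSO (12): (0,0,0), (0,0,1), (0,1,0), (0,1,1), (1,0,0), (1,0,1), (1,1,0), (1,1,1), (2,0,0), (2,0,1), (2,1,0), (2,1,1)
PSO (12): (0,0,0), (0,0,1), (0,1,0), (0,1,1), (1,0,0), (1,0,1), (1,1,0), (1,1,1), (2,0,0), (2,0,1), (2,1,0), (2,1,1)
target (0,0,0) ∈ {TSO,PSO}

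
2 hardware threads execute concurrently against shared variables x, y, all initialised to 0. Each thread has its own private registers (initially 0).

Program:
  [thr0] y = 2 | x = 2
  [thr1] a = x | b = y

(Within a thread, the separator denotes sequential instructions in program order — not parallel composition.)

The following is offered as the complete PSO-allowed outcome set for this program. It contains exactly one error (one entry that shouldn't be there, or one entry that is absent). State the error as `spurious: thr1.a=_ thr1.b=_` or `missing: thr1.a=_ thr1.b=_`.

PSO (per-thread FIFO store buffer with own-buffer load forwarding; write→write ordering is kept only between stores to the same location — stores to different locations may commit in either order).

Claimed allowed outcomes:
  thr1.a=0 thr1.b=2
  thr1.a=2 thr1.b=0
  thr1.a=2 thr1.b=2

outcome vector order: (thr1.a,thr1.b)
[PSO] allowed = {00; 02; 20; 22}
PSO∖claimed = {00}

missing: thr1.a=0 thr1.b=0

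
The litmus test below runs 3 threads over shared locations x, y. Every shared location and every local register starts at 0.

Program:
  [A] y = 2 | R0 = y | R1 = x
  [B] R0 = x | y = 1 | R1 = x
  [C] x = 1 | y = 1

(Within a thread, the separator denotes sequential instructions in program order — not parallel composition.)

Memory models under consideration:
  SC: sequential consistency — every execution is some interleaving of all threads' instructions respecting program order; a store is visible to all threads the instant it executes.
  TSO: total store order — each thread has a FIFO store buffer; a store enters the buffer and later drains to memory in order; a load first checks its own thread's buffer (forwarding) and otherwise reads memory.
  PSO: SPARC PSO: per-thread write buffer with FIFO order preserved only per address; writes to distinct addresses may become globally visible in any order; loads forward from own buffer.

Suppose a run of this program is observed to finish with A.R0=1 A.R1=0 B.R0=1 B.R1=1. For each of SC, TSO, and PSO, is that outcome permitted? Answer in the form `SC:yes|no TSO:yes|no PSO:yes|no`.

SC:no TSO:no PSO:yes

outcome vector order: (A.R0,A.R1,B.R0,B.R1)
SC (11): 1000; 1001; 1100; 1101; 1111; 2000; 2001; 2011; 2100; 2101; 2111
TSO (11): 1000; 1001; 1100; 1101; 1111; 2000; 2001; 2011; 2100; 2101; 2111
PSO (12): 1000; 1001; 1011; 1100; 1101; 1111; 2000; 2001; 2011; 2100; 2101; 2111
target 1011 ∈ {PSO}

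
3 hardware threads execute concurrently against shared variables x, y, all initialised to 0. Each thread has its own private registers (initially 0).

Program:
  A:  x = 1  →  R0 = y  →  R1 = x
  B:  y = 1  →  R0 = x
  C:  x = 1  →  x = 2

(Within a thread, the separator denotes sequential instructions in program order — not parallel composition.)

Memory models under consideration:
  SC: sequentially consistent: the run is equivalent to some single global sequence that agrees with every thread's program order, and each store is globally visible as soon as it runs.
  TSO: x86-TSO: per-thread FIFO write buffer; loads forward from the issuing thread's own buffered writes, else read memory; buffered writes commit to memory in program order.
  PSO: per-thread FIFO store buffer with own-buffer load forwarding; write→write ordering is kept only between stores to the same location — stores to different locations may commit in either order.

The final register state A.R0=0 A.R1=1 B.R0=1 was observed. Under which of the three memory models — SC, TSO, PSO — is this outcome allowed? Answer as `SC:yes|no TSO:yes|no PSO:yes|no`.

outcome vector order: (A.R0,A.R1,B.R0)
under SC → 011 012 021 022 110 111 112 120 121 122
under TSO → 010 011 012 020 021 022 110 111 112 120 121 122
under PSO → 010 011 012 020 021 022 110 111 112 120 121 122
target 011 ∈ {SC,TSO,PSO}

SC:yes TSO:yes PSO:yes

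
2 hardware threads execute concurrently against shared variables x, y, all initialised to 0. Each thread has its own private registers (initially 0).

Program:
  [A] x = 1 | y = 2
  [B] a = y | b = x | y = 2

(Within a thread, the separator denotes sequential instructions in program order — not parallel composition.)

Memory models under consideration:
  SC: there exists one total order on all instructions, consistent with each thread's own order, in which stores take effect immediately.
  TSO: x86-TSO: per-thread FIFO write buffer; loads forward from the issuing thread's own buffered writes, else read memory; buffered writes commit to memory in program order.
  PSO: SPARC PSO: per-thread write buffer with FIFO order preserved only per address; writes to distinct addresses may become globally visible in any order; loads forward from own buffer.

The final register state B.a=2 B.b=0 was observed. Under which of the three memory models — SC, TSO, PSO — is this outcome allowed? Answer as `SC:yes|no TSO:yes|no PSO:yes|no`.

outcome vector order: (B.a,B.b)
[SC] allowed = {00; 01; 21}
[TSO] allowed = {00; 01; 21}
[PSO] allowed = {00; 01; 20; 21}
target 20 ∈ {PSO}

SC:no TSO:no PSO:yes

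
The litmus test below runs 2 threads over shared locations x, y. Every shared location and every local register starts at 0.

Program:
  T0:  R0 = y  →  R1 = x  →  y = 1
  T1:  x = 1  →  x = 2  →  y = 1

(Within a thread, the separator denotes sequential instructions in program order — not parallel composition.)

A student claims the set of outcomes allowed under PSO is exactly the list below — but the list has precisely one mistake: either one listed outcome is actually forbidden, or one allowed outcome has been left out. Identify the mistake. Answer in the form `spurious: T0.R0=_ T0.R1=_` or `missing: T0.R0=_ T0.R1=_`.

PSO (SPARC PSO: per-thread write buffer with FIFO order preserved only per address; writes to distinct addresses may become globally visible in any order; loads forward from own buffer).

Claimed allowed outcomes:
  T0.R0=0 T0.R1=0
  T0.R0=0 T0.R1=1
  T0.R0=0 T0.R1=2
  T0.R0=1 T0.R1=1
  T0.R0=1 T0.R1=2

outcome vector order: (T0.R0,T0.R1)
[PSO] allowed = {<0 0>; <0 1>; <0 2>; <1 0>; <1 1>; <1 2>}
PSO∖claimed = {<1 0>}

missing: T0.R0=1 T0.R1=0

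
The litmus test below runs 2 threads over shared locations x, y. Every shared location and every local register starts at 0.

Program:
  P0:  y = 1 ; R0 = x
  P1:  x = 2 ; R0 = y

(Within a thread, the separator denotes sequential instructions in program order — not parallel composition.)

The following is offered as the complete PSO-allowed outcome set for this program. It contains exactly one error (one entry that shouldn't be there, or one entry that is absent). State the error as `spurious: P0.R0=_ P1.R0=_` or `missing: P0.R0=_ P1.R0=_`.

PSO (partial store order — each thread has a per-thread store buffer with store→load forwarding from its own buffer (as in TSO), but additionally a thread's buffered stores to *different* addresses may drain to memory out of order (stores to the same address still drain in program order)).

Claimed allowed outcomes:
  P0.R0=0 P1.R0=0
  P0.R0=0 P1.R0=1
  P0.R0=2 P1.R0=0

outcome vector order: (P0.R0,P1.R0)
under PSO → 0/0, 0/1, 2/0, 2/1
PSO∖claimed = {2/1}

missing: P0.R0=2 P1.R0=1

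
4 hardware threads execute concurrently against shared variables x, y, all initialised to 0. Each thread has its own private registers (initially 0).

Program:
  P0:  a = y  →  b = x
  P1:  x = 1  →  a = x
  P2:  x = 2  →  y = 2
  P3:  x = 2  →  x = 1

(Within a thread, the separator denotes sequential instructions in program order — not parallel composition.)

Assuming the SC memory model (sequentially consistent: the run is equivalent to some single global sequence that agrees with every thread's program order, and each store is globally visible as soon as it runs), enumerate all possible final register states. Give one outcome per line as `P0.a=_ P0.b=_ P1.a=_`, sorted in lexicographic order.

P0.a=0 P0.b=0 P1.a=1
P0.a=0 P0.b=0 P1.a=2
P0.a=0 P0.b=1 P1.a=1
P0.a=0 P0.b=1 P1.a=2
P0.a=0 P0.b=2 P1.a=1
P0.a=0 P0.b=2 P1.a=2
P0.a=2 P0.b=1 P1.a=1
P0.a=2 P0.b=1 P1.a=2
P0.a=2 P0.b=2 P1.a=1
P0.a=2 P0.b=2 P1.a=2

outcome vector order: (P0.a,P0.b,P1.a)
|SC outcomes| = 10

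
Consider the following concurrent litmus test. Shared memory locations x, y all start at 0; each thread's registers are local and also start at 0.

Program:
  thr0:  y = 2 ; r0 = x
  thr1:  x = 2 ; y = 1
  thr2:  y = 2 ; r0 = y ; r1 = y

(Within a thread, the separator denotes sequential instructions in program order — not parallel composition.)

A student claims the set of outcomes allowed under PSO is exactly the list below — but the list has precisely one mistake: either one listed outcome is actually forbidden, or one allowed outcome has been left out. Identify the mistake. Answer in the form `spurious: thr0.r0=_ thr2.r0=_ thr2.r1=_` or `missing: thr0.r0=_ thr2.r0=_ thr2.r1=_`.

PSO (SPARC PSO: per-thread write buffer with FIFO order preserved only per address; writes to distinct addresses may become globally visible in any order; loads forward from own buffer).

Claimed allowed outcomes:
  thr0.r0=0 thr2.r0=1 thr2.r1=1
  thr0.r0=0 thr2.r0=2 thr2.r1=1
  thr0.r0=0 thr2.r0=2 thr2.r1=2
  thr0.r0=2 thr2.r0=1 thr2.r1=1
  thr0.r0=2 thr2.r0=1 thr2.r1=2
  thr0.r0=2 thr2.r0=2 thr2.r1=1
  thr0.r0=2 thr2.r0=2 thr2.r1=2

outcome vector order: (thr0.r0,thr2.r0,thr2.r1)
PSO (8): 011, 012, 021, 022, 211, 212, 221, 222
PSO∖claimed = {012}

missing: thr0.r0=0 thr2.r0=1 thr2.r1=2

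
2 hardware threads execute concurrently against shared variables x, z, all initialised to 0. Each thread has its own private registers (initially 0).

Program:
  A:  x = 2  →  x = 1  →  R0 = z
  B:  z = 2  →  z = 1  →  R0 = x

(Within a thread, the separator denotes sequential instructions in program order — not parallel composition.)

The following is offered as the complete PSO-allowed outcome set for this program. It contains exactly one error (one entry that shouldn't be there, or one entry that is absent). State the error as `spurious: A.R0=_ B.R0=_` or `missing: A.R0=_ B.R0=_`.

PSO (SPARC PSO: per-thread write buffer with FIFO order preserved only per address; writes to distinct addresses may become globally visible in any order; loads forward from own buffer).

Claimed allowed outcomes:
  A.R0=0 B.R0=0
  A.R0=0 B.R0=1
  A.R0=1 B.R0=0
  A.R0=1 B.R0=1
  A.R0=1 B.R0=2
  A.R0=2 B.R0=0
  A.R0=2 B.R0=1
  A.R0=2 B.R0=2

missing: A.R0=0 B.R0=2

outcome vector order: (A.R0,B.R0)
under PSO → <0 0>, <0 1>, <0 2>, <1 0>, <1 1>, <1 2>, <2 0>, <2 1>, <2 2>
PSO∖claimed = {<0 2>}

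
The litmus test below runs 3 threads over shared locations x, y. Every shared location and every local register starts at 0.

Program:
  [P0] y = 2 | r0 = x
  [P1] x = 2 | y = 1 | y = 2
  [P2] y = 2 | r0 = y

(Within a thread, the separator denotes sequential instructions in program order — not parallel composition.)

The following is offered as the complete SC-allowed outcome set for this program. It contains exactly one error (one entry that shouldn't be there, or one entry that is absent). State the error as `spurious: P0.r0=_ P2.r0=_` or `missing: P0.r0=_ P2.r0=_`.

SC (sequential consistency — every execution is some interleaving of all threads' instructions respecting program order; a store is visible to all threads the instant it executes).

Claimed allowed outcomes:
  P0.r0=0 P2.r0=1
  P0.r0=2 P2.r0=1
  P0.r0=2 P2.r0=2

missing: P0.r0=0 P2.r0=2

outcome vector order: (P0.r0,P2.r0)
SC (4): 0/1; 0/2; 2/1; 2/2
SC∖claimed = {0/2}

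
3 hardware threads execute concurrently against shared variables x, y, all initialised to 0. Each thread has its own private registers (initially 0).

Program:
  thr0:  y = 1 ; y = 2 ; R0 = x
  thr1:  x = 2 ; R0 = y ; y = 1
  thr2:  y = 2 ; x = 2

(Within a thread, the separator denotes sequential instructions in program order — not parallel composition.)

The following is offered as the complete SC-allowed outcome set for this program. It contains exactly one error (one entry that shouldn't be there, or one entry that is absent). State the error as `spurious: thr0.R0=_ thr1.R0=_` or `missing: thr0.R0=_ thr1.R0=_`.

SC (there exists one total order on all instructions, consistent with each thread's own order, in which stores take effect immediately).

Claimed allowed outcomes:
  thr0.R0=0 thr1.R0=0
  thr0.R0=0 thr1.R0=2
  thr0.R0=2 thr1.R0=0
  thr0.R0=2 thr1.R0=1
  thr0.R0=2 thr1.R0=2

outcome vector order: (thr0.R0,thr1.R0)
[SC] allowed = {02, 20, 21, 22}
claimed∖SC = {00}

spurious: thr0.R0=0 thr1.R0=0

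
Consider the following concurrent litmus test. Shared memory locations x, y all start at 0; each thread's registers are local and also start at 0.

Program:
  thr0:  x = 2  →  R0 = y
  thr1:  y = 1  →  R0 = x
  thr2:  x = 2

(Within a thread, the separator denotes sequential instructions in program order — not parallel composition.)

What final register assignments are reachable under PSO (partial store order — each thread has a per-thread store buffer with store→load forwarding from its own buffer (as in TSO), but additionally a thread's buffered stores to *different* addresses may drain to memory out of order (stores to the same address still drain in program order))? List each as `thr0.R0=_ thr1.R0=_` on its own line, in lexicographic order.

thr0.R0=0 thr1.R0=0
thr0.R0=0 thr1.R0=2
thr0.R0=1 thr1.R0=0
thr0.R0=1 thr1.R0=2

outcome vector order: (thr0.R0,thr1.R0)
|PSO outcomes| = 4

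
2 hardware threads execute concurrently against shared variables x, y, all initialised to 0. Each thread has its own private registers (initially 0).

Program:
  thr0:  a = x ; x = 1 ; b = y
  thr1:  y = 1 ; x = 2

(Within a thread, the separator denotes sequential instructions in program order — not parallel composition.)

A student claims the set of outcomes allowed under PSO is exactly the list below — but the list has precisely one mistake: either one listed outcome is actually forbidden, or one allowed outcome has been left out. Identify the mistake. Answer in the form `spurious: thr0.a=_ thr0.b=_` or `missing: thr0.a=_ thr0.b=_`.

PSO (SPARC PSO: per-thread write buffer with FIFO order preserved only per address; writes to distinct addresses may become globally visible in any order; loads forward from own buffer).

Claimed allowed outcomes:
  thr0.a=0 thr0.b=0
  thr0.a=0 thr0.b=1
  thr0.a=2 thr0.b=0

missing: thr0.a=2 thr0.b=1

outcome vector order: (thr0.a,thr0.b)
PSO (4): 0/0; 0/1; 2/0; 2/1
PSO∖claimed = {2/1}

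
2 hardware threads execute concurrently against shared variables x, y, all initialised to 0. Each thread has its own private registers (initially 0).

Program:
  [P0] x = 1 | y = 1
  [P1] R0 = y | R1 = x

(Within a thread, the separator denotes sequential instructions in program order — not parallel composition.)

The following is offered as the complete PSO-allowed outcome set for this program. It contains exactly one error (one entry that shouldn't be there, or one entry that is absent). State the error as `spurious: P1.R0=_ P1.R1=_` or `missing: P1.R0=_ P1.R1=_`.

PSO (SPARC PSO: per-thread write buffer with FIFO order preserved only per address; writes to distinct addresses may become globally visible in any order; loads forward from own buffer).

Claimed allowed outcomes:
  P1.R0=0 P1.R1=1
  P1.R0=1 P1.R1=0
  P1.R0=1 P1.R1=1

missing: P1.R0=0 P1.R1=0

outcome vector order: (P1.R0,P1.R1)
PSO (4): <0 0> <0 1> <1 0> <1 1>
PSO∖claimed = {<0 0>}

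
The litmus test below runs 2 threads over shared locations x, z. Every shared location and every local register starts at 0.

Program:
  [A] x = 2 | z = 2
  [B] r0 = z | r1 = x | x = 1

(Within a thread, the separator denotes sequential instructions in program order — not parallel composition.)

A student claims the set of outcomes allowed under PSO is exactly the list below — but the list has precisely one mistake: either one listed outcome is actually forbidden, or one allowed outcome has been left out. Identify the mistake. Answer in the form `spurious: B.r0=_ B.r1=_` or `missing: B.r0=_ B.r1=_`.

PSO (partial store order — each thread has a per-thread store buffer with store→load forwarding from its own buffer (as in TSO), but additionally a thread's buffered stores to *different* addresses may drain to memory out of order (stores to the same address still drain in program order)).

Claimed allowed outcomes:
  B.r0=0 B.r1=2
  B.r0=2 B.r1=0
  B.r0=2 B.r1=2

outcome vector order: (B.r0,B.r1)
under PSO → 0/0; 0/2; 2/0; 2/2
PSO∖claimed = {0/0}

missing: B.r0=0 B.r1=0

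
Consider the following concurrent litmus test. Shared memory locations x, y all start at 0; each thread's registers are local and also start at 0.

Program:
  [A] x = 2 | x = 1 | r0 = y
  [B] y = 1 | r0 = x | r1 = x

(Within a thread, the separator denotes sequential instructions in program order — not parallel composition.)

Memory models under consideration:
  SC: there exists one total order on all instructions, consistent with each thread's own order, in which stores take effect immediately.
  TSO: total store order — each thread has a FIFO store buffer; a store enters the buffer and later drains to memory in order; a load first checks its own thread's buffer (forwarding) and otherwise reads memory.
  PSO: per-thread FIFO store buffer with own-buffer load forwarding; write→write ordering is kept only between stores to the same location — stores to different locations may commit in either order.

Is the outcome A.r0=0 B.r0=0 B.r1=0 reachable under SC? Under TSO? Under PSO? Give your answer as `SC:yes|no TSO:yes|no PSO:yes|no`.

outcome vector order: (A.r0,B.r0,B.r1)
SC (7): 011 100 101 102 111 121 122
TSO (12): 000 001 002 011 021 022 100 101 102 111 121 122
PSO (12): 000 001 002 011 021 022 100 101 102 111 121 122
target 000 ∈ {TSO,PSO}

SC:no TSO:yes PSO:yes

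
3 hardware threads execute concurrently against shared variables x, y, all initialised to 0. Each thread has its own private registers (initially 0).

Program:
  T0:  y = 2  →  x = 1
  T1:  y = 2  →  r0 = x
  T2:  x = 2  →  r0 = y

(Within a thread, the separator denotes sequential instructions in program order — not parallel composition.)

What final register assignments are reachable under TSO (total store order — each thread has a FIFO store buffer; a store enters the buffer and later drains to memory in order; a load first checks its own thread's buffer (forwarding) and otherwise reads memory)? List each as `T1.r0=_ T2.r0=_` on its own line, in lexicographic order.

T1.r0=0 T2.r0=0
T1.r0=0 T2.r0=2
T1.r0=1 T2.r0=0
T1.r0=1 T2.r0=2
T1.r0=2 T2.r0=0
T1.r0=2 T2.r0=2

outcome vector order: (T1.r0,T2.r0)
|TSO outcomes| = 6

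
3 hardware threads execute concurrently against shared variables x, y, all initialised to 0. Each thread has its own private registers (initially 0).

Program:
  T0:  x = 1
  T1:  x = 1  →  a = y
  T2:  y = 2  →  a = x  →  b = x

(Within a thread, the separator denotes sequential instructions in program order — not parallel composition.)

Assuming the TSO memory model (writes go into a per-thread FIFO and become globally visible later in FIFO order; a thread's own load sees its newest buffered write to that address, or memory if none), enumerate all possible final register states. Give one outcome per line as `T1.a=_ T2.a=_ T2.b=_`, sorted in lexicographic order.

outcome vector order: (T1.a,T2.a,T2.b)
|TSO outcomes| = 6

T1.a=0 T2.a=0 T2.b=0
T1.a=0 T2.a=0 T2.b=1
T1.a=0 T2.a=1 T2.b=1
T1.a=2 T2.a=0 T2.b=0
T1.a=2 T2.a=0 T2.b=1
T1.a=2 T2.a=1 T2.b=1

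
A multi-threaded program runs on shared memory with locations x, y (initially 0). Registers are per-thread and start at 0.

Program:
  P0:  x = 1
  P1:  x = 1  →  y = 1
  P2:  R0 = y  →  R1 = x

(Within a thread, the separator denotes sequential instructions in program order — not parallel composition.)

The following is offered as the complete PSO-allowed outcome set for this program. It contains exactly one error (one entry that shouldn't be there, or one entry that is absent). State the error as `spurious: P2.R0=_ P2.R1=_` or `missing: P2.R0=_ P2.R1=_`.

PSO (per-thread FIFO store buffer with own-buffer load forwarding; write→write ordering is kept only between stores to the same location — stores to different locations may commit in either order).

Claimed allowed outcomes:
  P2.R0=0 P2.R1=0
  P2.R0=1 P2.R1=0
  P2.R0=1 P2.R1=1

outcome vector order: (P2.R0,P2.R1)
PSO (4): (0,0) (0,1) (1,0) (1,1)
PSO∖claimed = {(0,1)}

missing: P2.R0=0 P2.R1=1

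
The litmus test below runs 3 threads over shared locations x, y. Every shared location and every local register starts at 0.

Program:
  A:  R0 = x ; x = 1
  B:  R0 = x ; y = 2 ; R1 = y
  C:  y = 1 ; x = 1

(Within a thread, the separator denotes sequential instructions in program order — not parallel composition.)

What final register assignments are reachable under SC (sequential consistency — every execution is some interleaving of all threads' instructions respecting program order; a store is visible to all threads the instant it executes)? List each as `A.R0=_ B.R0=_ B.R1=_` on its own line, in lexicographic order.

outcome vector order: (A.R0,B.R0,B.R1)
|SC outcomes| = 7

A.R0=0 B.R0=0 B.R1=1
A.R0=0 B.R0=0 B.R1=2
A.R0=0 B.R0=1 B.R1=1
A.R0=0 B.R0=1 B.R1=2
A.R0=1 B.R0=0 B.R1=1
A.R0=1 B.R0=0 B.R1=2
A.R0=1 B.R0=1 B.R1=2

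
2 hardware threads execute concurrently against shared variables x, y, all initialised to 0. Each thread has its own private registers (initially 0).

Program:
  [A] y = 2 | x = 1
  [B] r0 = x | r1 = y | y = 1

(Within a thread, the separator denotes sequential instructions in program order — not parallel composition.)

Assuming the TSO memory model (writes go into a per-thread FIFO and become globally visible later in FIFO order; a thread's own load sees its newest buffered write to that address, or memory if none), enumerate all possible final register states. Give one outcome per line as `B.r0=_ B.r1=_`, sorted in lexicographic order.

B.r0=0 B.r1=0
B.r0=0 B.r1=2
B.r0=1 B.r1=2

outcome vector order: (B.r0,B.r1)
|TSO outcomes| = 3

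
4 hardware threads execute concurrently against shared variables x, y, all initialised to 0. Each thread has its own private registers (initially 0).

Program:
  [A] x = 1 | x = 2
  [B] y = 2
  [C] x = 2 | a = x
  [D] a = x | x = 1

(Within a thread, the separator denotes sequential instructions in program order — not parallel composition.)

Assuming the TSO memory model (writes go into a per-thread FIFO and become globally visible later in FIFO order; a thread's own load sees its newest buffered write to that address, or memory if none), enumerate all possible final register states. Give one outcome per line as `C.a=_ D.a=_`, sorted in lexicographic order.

C.a=1 D.a=0
C.a=1 D.a=1
C.a=1 D.a=2
C.a=2 D.a=0
C.a=2 D.a=1
C.a=2 D.a=2

outcome vector order: (C.a,D.a)
|TSO outcomes| = 6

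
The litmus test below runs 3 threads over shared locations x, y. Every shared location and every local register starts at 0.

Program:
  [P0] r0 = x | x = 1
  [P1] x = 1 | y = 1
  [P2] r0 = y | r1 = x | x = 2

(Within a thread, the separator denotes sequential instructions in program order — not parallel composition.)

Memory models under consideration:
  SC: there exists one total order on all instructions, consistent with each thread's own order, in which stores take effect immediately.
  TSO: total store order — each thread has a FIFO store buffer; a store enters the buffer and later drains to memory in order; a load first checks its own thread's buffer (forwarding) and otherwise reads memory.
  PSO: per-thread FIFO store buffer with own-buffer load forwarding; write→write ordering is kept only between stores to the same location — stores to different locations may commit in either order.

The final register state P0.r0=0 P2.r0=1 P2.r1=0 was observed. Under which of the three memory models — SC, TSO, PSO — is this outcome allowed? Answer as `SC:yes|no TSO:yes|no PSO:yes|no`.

outcome vector order: (P0.r0,P2.r0,P2.r1)
SC (9): 0/0/0, 0/0/1, 0/1/1, 1/0/0, 1/0/1, 1/1/1, 2/0/0, 2/0/1, 2/1/1
TSO (9): 0/0/0, 0/0/1, 0/1/1, 1/0/0, 1/0/1, 1/1/1, 2/0/0, 2/0/1, 2/1/1
PSO (12): 0/0/0, 0/0/1, 0/1/0, 0/1/1, 1/0/0, 1/0/1, 1/1/0, 1/1/1, 2/0/0, 2/0/1, 2/1/0, 2/1/1
target 0/1/0 ∈ {PSO}

SC:no TSO:no PSO:yes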